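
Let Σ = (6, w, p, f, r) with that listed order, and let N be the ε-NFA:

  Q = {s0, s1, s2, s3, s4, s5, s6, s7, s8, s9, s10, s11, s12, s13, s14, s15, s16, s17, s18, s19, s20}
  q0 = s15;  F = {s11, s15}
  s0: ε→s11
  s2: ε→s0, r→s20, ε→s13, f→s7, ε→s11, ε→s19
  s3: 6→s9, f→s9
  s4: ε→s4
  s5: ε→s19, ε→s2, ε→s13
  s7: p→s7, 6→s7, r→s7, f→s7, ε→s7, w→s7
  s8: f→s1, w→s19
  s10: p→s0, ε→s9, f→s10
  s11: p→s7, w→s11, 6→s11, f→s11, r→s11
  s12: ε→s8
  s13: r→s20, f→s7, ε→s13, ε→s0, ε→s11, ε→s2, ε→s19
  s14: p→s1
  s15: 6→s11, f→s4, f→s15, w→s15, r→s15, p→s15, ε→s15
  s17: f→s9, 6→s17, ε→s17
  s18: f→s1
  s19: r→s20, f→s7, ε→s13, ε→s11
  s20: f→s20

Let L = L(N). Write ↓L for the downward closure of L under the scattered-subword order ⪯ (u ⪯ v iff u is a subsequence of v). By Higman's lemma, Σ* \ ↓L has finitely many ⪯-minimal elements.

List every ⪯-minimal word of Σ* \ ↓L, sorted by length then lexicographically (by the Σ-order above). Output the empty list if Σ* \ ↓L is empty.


|Q|=21, |F|=2, |δ|=54 (21 ε).
min D↑ (3 st, q0=0, F={2}): 0:6→1,w→0,p→0,f→0,r→0 1:6→1,w→1,p→2,f→1,r→1 2:6→2,w→2,p→2,f→2,r→2.
'6p': |S_i|=[4, 2, 1] end={s7} — reject; 2/2 del acc.
1 words, ⪯-incomp.

min(Σ*\↓L) = [6p].


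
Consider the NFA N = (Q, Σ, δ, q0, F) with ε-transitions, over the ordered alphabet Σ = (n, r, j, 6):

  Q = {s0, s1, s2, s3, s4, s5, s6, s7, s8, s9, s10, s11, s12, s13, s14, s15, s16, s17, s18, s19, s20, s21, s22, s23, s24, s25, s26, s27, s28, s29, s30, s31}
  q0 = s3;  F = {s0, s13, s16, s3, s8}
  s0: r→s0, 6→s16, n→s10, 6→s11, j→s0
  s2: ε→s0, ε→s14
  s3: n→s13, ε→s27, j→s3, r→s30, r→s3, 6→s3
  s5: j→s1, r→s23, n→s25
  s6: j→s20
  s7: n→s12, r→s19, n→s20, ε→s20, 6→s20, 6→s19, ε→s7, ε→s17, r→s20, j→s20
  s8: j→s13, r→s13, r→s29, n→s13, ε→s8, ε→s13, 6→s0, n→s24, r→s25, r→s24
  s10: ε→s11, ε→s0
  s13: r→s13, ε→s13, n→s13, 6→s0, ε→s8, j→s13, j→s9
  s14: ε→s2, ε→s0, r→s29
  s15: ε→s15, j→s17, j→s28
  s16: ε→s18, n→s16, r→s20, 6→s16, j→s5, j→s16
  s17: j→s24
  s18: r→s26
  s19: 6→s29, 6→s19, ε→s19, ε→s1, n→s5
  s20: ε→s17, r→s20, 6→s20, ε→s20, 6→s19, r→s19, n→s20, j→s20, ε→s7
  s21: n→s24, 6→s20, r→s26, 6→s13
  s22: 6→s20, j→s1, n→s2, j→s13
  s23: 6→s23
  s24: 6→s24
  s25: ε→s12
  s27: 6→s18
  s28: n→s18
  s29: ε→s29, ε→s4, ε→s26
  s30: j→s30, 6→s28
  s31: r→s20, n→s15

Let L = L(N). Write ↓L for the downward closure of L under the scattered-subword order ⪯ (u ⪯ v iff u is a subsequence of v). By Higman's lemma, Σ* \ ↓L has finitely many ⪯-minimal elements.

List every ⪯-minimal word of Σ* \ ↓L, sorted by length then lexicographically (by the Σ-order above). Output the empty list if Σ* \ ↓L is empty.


A = [n66r].

|Q|=32, |F|=5, |δ|=94 (25 ε).
min D↑ (5 st, q0=0, F={4}): 0:n→1,r→0,j→0,6→0 1:n→1,r→1,j→1,6→2 2:n→2,r→2,j→2,6→3 3:n→3,r→4,j→3,6→3 4:n→4,r→4,j→4,6→4 (ε-aug+det+¬).
'n66r': |S_i|=[25, 21, 18, 16, 13] end={s1,s12,s17,s19,s20,s23,s24,s25,s26,s29,s4,s5,…} ∉↓L; 4/4 del acc.
1 obstructions.


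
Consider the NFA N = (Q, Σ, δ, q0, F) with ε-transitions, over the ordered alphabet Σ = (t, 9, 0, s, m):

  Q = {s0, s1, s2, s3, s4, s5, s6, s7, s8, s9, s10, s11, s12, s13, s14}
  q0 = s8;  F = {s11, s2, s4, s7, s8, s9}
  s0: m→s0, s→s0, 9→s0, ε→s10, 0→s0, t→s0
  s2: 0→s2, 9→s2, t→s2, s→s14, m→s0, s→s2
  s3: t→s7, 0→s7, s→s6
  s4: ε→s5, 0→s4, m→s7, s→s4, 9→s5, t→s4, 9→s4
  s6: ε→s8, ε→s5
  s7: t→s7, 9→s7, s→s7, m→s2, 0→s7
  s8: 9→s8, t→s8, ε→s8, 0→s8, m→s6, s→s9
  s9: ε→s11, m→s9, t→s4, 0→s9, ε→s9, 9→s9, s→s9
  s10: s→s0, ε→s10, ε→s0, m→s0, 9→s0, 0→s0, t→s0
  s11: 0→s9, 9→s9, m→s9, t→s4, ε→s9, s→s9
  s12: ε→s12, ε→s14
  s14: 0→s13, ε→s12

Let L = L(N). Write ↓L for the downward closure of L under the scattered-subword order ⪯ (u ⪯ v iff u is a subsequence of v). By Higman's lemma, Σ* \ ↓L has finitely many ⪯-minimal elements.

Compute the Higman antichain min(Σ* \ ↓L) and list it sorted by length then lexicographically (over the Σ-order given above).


A = [stmmm].

|Q|=15, |F|=6, |δ|=59 (13 ε).
min D↑ (6 st, q0=0, F={5}): 0:t→0,9→0,0→0,s→1,m→0 1:t→2,9→1,0→1,s→1,m→1 2:t→2,9→2,0→2,s→2,m→3 3:t→3,9→3,0→3,s→3,m→4 4:t→4,9→4,0→4,s→4,m→5 5:t→5,9→5,0→5,s→5,m→5.
'stmmm': N↓-sim [13, 11, 9, 7, 6, 2] end={s0,s10} rej; 5/5 deletions ∈↓L.
1 minimals (antichain).


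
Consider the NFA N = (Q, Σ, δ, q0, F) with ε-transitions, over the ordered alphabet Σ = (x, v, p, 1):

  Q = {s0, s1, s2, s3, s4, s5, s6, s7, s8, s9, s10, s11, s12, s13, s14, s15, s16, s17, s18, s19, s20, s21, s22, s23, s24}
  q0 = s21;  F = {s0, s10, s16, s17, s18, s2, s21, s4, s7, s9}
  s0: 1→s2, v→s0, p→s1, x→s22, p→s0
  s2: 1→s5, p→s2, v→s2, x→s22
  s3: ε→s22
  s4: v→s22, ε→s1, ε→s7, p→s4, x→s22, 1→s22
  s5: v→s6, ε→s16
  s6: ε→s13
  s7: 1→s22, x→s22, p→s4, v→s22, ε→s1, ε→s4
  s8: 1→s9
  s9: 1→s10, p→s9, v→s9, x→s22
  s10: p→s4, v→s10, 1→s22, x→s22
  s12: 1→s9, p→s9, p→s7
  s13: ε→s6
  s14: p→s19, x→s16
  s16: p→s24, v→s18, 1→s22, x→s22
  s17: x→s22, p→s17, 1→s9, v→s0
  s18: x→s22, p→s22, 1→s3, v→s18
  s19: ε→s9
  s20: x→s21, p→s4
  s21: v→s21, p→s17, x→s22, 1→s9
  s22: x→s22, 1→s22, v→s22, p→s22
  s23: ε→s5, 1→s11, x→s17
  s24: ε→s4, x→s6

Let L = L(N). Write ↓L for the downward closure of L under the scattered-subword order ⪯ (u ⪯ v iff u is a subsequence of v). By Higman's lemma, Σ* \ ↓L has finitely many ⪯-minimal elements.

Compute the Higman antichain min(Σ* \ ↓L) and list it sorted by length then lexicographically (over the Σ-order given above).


|Q|=25, |F|=10, |δ|=68 (11 ε).
min D↑ (10 st, q0=0, F={1}): 0:x→1,v→0,p→2,1→3 1:x→1,v→1,p→1,1→1 2:x→1,v→4,p→2,1→3 3:x→1,v→3,p→3,1→5 4:x→1,v→4,p→4,1→6 5:x→1,v→5,p→7,1→1 6:x→1,v→6,p→6,1→8 7:x→1,v→1,p→7,1→1 8:x→1,v→9,p→7,1→1 9:x→1,v→9,p→1,1→1 (ε-aug+det+¬).
'x': N↓-sim [17, 3] end={s13,s22,s6} ∉↓L; 1/1 single-dels accept.
'111': |S_i|=[17, 14, 12, 2] end={s22,s3} — reject; 3/3 single-dels accept.
'11pv': run [17, 14, 12, 7, 1] end={s22} — reject; 4/4 deletions ∈↓L.
'pv11vp': |S_i|=[17, 16, 15, 13, 11, 5, 1] end={s22} ∉↓L; 6/6 single-dels accept.
4 obstructions.

min(Σ*\↓L) = [x, 111, 11pv, pv11vp].


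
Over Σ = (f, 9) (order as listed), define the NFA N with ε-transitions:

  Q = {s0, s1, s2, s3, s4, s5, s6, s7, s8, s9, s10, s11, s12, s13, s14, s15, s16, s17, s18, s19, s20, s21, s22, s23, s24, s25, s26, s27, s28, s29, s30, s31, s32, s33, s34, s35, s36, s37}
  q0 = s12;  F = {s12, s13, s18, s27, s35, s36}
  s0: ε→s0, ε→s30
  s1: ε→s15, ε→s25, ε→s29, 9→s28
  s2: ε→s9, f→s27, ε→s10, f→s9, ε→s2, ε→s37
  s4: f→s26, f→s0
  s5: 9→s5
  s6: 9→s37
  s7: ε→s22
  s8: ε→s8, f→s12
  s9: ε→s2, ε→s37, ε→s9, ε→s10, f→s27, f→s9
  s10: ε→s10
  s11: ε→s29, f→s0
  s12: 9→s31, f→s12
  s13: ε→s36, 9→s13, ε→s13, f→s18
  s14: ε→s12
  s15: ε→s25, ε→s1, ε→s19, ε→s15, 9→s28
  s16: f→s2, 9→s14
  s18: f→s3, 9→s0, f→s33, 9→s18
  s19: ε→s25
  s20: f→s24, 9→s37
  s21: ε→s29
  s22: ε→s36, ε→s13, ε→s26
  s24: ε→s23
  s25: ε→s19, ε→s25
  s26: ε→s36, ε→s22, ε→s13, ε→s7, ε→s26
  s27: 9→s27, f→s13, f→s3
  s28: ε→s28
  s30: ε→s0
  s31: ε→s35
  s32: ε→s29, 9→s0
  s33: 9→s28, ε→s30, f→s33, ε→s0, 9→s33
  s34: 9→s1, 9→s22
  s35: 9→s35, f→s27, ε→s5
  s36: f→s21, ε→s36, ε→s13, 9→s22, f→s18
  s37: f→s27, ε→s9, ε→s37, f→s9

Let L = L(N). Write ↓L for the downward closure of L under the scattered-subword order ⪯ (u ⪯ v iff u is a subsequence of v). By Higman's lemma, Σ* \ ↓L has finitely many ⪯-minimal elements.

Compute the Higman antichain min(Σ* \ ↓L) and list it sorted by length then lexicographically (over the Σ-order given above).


min(Σ*\↓L) = [9ffff].

|Q|=38, |F|=6, |δ|=88 (48 ε).
min D↑ (6 st, q0=0, F={5}): 0:f→0,9→1 1:f→2,9→1 2:f→3,9→2 3:f→4,9→3 4:f→5,9→4 5:f→5,9→5 [Hopcroft].
'9ffff': |S_i|=[18, 17, 14, 13, 8, 5] end={s0,s28,s3,s30,s33} ∉↓L; 5/5 deletions ∈↓L.
1 words, ⪯-incomp.


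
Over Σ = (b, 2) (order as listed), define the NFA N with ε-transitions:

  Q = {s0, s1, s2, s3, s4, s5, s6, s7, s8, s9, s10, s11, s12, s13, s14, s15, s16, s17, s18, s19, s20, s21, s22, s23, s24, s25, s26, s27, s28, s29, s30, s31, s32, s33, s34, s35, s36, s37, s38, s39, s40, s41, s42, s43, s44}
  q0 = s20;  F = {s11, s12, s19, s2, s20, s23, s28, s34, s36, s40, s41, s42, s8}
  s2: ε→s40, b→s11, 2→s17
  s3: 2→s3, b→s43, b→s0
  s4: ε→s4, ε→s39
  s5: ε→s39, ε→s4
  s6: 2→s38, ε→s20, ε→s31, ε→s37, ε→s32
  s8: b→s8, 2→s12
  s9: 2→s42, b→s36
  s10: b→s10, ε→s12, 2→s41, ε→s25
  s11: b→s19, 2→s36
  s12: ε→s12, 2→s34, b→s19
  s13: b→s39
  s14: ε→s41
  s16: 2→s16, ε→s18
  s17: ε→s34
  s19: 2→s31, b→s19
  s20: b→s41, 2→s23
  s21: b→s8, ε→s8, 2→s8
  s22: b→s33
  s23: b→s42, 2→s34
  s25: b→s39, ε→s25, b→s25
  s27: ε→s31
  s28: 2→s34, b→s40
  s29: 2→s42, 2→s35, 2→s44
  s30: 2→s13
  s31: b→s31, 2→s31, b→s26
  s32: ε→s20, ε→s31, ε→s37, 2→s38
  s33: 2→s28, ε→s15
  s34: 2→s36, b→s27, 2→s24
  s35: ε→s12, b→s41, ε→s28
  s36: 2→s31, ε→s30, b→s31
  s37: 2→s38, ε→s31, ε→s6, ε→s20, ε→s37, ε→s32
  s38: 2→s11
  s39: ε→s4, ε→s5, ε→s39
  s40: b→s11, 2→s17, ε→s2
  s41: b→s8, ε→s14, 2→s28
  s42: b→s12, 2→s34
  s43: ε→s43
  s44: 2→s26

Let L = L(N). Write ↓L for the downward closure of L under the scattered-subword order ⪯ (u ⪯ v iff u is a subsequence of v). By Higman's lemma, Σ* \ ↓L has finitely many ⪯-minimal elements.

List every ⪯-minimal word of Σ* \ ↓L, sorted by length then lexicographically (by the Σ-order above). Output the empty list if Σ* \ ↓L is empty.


A = [22b, 2222, bb2b2, 2bbb2, b2bb22].

|Q|=45, |F|=13, |δ|=91 (36 ε).
min D↑ (13 st, q0=0, F={9}): 0:b→1,2→2 1:b→3,2→4 2:b→5,2→6 3:b→3,2→7 4:b→8,2→6 5:b→7,2→6 6:b→9,2→10 7:b→11,2→6 8:b→12,2→6 9:b→9,2→9 10:b→9,2→9 11:b→11,2→9 12:b→11,2→10.
'22b': N↓-sim [24, 20, 12, 6] end={s26,s27,s31,s39,s4,s5} ∉↓L; 3/3 single-dels accept.
'2222': |S_i|=[24, 20, 12, 9, 6] end={s13,s26,s31,s39,s4,s5} ∉↓L; 4/4 single-dels accept.
'bb2b2': run [24, 22, 18, 14, 7, 2] end={s26,s31} — reject; 5/5 deletions ∈↓L.
'2bbb2': run [24, 20, 18, 14, 7, 2] end={s26,s31} ∉↓L; 5/5 del acc.
'b2bb22': N↓-sim [24, 22, 18, 16, 11, 8, 6] end={s13,s26,s31,s39,s4,s5} ∉↓L; 6/6 single-dels accept.
5 words, ⪯-incomp.


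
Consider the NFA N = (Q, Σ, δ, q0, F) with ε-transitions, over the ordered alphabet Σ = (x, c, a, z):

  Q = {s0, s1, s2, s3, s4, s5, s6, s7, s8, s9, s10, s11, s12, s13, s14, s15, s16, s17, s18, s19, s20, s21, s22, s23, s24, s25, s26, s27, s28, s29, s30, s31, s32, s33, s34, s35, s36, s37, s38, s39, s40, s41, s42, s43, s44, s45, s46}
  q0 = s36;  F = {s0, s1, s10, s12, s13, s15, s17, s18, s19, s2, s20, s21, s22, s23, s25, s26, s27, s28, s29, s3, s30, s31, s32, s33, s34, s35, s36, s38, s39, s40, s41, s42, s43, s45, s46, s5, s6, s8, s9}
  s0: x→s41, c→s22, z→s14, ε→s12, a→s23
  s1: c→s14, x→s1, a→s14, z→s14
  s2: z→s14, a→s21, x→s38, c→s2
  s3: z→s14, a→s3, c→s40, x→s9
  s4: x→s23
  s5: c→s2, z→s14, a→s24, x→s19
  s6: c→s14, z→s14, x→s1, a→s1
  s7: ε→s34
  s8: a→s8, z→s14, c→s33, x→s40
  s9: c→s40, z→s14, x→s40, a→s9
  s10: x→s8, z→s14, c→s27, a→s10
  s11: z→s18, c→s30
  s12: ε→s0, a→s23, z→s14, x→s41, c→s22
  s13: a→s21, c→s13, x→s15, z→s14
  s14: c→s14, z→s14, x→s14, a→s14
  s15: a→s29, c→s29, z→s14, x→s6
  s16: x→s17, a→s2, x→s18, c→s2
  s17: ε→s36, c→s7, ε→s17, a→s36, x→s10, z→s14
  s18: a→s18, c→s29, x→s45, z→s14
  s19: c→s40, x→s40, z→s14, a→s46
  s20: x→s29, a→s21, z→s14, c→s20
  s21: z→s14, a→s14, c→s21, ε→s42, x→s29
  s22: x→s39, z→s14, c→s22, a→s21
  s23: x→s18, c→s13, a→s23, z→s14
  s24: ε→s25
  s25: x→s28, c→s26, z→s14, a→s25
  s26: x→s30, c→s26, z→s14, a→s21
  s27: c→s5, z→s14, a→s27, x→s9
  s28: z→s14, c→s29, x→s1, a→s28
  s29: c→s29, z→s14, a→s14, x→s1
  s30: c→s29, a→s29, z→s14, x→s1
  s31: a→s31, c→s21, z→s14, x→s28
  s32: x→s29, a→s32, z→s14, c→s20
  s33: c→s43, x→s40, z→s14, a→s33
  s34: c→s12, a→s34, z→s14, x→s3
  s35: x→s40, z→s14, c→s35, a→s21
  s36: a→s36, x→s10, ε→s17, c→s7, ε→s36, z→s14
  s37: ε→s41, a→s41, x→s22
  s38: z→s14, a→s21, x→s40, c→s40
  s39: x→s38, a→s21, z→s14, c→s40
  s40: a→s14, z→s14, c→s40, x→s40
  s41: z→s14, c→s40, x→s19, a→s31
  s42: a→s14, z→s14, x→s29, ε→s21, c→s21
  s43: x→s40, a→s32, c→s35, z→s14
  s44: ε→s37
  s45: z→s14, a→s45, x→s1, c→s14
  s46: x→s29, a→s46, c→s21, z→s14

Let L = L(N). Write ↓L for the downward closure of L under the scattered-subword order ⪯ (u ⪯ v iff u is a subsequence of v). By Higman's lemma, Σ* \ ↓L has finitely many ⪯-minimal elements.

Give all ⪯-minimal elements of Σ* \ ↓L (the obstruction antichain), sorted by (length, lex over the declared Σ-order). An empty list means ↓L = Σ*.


Antichain: [z, xxxa, cxca, cccaa, ccaxxc].

|Q|=47, |F|=39, |δ|=181 (12 ε).
min D↑ (37 st, q0=0, F={3}): 0:x→1,c→2,a→0,z→3 1:x→4,c→5,a→1,z→3 2:x→6,c→7,a→2,z→3 3:x→3,c→3,a→3,z→3 4:x→8,c→9,a→4,z→3 5:x→10,c→11,a→5,z→3 6:x→10,c→8,a→6,z→3 7:x→12,c→13,a→14,z→3 8:x→8,c→8,a→3,z→3 9:x→8,c→15,a→9,z→3 10:x→8,c→8,a→10,z→3 11:x→16,c→17,a→18,z→3 12:x→16,c→8,a→19,z→3 13:x→20,c→13,a→21,z→3 14:x→22,c→23,a→14,z→3 15:x→8,c→24,a→25,z→3 16:x→8,c→8,a→26,z→3 17:x→27,c→17,a→21,z→3 18:x→28,c→29,a→18,z→3 19:x→28,c→21,a→19,z→3 20:x→27,c→8,a→21,z→3 21:x→30,c→21,a→3,z→3 22:x→31,c→30,a→22,z→3 23:x→32,c→23,a→21,z→3 24:x→8,c→24,a→21,z→3 25:x→30,c→33,a→25,z→3 26:x→30,c→21,a→26,z→3 27:x→8,c→8,a→21,z→3 28:x→34,c→30,a→28,z→3 29:x→35,c→29,a→21,z→3 30:x→34,c→30,a→3,z→3 31:x→34,c→3,a→31,z→3 32:x→36,c→30,a→30,z→3 33:x→30,c→33,a→21,z→3 34:x→34,c→3,a→3,z→3 35:x→34,c→30,a→30,z→3 36:x→34,c→3,a→34,z→3.
'z': run [42, 1] end={s14} ∉↓L; 1/1 del acc.
'xxxa': N↓-sim [42, 33, 20, 4, 1] end={s14} rej; 4/4 del acc.
'cxca': N↓-sim [42, 38, 20, 6, 1] end={s14} rej; 4/4 deletions ∈↓L.
'cccaa': N↓-sim [42, 38, 32, 17, 5, 1] end={s14} — reject; 5/5 single-dels accept.
'ccaxxc': |S_i|=[42, 38, 32, 20, 9, 4, 1] end={s14} — reject; 6/6 single-dels accept.
5 minimals (antichain).


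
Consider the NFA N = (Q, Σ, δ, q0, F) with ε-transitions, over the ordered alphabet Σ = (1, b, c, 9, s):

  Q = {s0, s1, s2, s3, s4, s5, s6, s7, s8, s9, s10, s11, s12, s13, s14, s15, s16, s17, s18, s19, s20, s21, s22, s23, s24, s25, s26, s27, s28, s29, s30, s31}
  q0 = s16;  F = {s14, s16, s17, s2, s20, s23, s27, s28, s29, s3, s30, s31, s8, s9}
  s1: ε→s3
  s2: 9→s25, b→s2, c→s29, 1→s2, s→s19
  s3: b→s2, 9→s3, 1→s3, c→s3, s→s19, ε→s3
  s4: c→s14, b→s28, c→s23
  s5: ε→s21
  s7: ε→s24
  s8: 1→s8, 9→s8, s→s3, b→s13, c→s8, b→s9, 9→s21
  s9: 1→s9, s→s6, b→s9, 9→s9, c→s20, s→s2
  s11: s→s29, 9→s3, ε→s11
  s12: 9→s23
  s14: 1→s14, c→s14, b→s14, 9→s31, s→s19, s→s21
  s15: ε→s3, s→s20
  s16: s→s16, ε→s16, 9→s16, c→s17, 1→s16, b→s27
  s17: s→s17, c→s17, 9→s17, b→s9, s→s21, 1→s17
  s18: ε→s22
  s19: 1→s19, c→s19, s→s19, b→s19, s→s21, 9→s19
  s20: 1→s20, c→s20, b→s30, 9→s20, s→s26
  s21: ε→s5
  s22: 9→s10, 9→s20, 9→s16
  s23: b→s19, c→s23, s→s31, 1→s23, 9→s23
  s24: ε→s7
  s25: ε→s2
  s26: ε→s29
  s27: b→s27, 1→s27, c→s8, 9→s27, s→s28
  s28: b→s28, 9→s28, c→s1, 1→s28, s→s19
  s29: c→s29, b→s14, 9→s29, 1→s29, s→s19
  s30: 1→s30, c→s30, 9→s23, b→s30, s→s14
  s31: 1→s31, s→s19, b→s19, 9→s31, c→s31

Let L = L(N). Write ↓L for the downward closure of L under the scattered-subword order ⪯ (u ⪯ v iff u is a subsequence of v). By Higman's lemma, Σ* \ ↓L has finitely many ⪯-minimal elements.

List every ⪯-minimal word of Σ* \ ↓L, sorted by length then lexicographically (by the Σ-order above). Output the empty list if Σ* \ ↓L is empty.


Antichain: [bss, cbcb9b].

|Q|=32, |F|=14, |δ|=103 (12 ε).
min D↑ (15 st, q0=0, F={7}): 0:1→0,b→1,c→2,9→0,s→0 1:1→1,b→1,c→3,9→1,s→4 2:1→2,b→5,c→2,9→2,s→2 3:1→3,b→5,c→3,9→3,s→6 4:1→4,b→4,c→6,9→4,s→7 5:1→5,b→5,c→8,9→5,s→9 6:1→6,b→9,c→6,9→6,s→7 7:1→7,b→7,c→7,9→7,s→7 8:1→8,b→10,c→8,9→8,s→11 9:1→9,b→9,c→11,9→9,s→7 10:1→10,b→10,c→10,9→12,s→13 11:1→11,b→13,c→11,9→11,s→7 12:1→12,b→7,c→12,9→12,s→14 13:1→13,b→13,c→13,9→14,s→7 14:1→14,b→7,c→14,9→14,s→7 (ε-aug+det+¬).
'bss': N↓-sim [22, 20, 13, 3] end={s19,s21,s5} ∉↓L; 3/3 single-dels accept.
'cbcb9b': run [22, 19, 15, 10, 7, 5, 3] end={s19,s21,s5} — reject; 6/6 del acc.
2 words, ⪯-incomp.


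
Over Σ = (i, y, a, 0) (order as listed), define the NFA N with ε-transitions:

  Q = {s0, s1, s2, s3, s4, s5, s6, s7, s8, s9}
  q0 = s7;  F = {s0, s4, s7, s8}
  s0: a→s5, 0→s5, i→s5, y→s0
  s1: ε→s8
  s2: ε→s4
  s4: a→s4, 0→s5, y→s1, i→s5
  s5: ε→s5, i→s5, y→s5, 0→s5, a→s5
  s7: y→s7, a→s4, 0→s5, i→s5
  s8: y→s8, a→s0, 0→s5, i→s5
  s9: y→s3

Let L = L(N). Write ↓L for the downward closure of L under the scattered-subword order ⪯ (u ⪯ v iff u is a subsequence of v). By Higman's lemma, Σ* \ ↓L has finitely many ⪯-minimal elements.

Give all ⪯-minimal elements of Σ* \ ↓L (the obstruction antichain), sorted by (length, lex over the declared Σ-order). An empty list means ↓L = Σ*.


A = [i, 0, ayaa].

|Q|=10, |F|=4, |δ|=24 (3 ε).
min D↑ (5 st, q0=0, F={1}): 0:i→1,y→0,a→2,0→1 1:i→1,y→1,a→1,0→1 2:i→1,y→3,a→2,0→1 3:i→1,y→3,a→4,0→1 4:i→1,y→4,a→1,0→1 [Hopcroft].
'i': N↓-sim [6, 1] end={s5} — reject; 1/1 deletions ∈↓L.
'0': |S_i|=[6, 1] end={s5} ∉↓L; 1/1 single-dels accept.
'ayaa': run [6, 5, 4, 2, 1] end={s5} — reject; 4/4 del acc.
3 words, ⪯-incomp.


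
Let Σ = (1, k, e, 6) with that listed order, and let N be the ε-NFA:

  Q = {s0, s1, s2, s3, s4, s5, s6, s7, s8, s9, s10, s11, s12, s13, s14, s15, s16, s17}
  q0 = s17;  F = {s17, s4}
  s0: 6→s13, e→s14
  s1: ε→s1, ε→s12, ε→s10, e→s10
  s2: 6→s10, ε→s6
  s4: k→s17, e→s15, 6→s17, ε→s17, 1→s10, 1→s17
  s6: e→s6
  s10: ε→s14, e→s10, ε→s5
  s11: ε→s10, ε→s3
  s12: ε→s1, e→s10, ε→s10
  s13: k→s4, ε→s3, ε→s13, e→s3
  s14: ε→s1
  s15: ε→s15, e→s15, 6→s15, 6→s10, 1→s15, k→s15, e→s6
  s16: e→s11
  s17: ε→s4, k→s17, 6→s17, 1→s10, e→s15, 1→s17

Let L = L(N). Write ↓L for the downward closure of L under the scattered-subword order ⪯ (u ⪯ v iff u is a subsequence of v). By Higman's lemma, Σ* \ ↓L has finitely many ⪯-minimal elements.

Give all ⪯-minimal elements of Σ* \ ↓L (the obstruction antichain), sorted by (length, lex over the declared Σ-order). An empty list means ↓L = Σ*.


A = [e].

|Q|=18, |F|=2, |δ|=42 (16 ε).
min D↑ (2 st, q0=0, F={1}): 0:1→0,k→0,e→1,6→0 1:1→1,k→1,e→1,6→1 [Hopcroft].
'e': |S_i|=[9, 7] end={s1,s10,s12,s14,s15,s5,s6} — reject; 1/1 deletions ∈↓L.
1 minimals (antichain).


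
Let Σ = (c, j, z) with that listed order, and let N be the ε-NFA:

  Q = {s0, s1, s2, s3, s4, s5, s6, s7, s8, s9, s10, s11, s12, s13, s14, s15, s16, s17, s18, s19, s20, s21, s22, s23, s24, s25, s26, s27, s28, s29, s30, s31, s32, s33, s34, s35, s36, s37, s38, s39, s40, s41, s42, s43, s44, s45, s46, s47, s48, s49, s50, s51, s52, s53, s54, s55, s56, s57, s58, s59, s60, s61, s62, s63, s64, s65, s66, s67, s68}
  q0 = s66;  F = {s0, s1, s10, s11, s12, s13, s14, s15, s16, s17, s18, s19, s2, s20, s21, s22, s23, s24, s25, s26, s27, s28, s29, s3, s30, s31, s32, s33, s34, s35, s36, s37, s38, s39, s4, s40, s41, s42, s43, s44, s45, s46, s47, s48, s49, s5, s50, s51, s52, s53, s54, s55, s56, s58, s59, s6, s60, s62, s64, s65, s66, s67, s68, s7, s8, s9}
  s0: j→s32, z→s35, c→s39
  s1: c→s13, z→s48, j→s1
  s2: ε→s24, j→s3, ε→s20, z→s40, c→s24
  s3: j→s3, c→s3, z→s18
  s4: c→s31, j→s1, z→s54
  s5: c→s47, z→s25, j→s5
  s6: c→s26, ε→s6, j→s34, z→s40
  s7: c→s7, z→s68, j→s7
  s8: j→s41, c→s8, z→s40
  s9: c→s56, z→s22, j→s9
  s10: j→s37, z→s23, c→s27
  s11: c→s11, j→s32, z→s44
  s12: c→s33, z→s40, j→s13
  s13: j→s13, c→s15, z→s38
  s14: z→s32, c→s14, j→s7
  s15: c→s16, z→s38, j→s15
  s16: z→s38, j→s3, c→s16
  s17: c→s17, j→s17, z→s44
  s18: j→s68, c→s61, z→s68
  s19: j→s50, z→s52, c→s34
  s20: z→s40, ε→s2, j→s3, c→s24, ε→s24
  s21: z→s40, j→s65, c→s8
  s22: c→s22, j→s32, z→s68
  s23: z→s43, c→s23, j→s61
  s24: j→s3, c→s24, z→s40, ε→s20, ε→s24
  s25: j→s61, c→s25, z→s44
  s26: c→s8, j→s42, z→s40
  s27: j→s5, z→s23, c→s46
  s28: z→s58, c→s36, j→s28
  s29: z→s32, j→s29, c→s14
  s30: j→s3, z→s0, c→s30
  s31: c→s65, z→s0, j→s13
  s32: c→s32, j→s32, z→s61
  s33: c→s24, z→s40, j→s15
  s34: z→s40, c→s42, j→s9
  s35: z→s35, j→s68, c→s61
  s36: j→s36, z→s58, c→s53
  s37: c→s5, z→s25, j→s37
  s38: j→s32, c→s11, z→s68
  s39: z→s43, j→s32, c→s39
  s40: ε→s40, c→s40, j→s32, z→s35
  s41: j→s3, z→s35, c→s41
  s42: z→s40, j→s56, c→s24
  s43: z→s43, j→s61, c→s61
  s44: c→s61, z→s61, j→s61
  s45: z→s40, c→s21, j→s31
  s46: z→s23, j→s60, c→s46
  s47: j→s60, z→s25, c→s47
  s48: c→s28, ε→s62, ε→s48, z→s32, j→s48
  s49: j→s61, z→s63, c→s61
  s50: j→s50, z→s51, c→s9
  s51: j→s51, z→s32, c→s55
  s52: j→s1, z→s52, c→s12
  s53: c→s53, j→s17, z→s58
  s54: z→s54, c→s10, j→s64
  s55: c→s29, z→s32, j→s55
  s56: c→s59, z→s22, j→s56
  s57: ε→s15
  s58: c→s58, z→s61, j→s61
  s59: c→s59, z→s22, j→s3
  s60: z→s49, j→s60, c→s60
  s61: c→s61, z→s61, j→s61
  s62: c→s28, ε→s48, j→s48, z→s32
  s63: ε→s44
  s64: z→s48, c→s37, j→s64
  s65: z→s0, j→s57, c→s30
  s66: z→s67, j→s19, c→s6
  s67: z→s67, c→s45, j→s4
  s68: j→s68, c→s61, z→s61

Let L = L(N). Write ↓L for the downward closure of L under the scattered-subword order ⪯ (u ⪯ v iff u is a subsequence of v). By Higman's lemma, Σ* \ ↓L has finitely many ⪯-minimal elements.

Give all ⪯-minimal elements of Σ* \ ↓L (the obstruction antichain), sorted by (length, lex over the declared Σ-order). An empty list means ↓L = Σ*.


Antichain: [czjz, czzc, jjzzz, cccjzc, zjzczj].

|Q|=69, |F|=66, |δ|=214 (13 ε).
min D↑ (64 st, q0=0, F={26}): 0:c→1,j→2,z→3 1:c→4,j→5,z→6 2:c→5,j→7,z→8 3:c→9,j→10,z→3 4:c→11,j→12,z→6 5:c→12,j→13,z→6 6:c→6,j→14,z→15 7:c→13,j→7,z→16 8:c→17,j→18,z→8 9:c→19,j→20,z→6 10:c→20,j→18,z→21 11:c→11,j→22,z→6 12:c→23,j→24,z→6 13:c→24,j→13,z→25 14:c→14,j→14,z→26 15:c→26,j→27,z→15 16:c→28,j→16,z→14 17:c→29,j→30,z→6 18:c→30,j→18,z→31 19:c→11,j→32,z→6 20:c→32,j→30,z→33 21:c→34,j→35,z→21 22:c→22,j→36,z→15 23:c→23,j→36,z→6 24:c→37,j→24,z→25 25:c→25,j→14,z→27 26:c→26,j→26,z→26 27:c→26,j→27,z→26 28:c→38,j→28,z→14 29:c→23,j→39,z→6 30:c→39,j→30,z→40 31:c→41,j→31,z→14 32:c→42,j→39,z→33 33:c→43,j→14,z→15 34:c→44,j→45,z→46 35:c→45,j→35,z→31 36:c→36,j→36,z→47 37:c→37,j→36,z→25 38:c→48,j→38,z→14 39:c→49,j→39,z→40 40:c→50,j→14,z→27 41:c→51,j→41,z→52 42:c→42,j→36,z→33 43:c→43,j→14,z→53 44:c→54,j→55,z→46 45:c→55,j→45,z→56 46:c→46,j→26,z→53 47:c→26,j→27,z→27 48:c→48,j→57,z→14 49:c→49,j→36,z→40 50:c→50,j→14,z→58 51:c→59,j→51,z→52 52:c→52,j→26,z→26 53:c→26,j→26,z→53 54:c→54,j→60,z→46 55:c→61,j→55,z→56 56:c→56,j→26,z→58 57:c→57,j→57,z→27 58:c→26,j→26,z→26 59:c→59,j→62,z→52 60:c→60,j→60,z→63 61:c→61,j→60,z→56 62:c→62,j→62,z→58 63:c→26,j→26,z→58 (ε-aug+det+¬).
'czjz': N↓-sim [69, 57, 18, 3, 1] end={s61} rej; 4/4 single-dels accept.
'czzc': run [69, 57, 18, 6, 1] end={s61} ∉↓L; 4/4 deletions ∈↓L.
'jjzzz': run [69, 62, 38, 23, 6, 1] end={s61} — reject; 5/5 del acc.
'cccjzc': run [69, 57, 46, 34, 13, 7, 1] end={s61} rej; 6/6 del acc.
'zjzczj': |S_i|=[69, 59, 47, 31, 22, 8, 1] end={s61} — reject; 6/6 del acc.
5 obstructions.


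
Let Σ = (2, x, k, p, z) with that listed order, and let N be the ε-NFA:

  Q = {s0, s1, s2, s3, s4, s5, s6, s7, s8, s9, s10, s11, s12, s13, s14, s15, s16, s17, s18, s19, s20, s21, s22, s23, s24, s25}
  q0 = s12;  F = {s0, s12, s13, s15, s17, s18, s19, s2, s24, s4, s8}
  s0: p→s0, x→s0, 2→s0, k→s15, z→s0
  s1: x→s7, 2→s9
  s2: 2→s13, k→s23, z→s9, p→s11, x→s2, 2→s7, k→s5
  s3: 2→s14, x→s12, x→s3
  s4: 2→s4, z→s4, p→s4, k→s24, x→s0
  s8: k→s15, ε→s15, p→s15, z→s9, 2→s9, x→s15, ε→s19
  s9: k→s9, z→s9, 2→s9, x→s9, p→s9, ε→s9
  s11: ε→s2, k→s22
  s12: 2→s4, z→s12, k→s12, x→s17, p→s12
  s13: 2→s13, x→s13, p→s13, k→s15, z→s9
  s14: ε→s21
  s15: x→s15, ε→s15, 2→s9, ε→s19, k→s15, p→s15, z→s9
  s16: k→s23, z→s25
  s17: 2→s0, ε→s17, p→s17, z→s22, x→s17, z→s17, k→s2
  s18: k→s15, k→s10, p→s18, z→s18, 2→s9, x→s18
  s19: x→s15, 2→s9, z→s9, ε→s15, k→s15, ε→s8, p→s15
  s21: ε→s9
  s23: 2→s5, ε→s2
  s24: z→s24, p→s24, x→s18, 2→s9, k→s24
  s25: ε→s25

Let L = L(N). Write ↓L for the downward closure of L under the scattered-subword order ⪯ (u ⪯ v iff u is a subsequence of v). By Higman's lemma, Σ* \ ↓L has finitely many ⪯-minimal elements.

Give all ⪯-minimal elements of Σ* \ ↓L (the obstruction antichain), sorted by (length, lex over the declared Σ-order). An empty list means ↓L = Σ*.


|Q|=26, |F|=11, |δ|=86 (13 ε).
min D↑ (10 st, q0=0, F={7}): 0:2→1,x→2,k→0,p→0,z→0 1:2→1,x→3,k→4,p→1,z→1 2:2→3,x→2,k→5,p→2,z→2 3:2→3,x→3,k→6,p→3,z→3 4:2→7,x→8,k→4,p→4,z→4 5:2→9,x→5,k→5,p→5,z→7 6:2→7,x→6,k→6,p→6,z→7 7:2→7,x→7,k→7,p→7,z→7 8:2→7,x→8,k→6,p→8,z→8 9:2→9,x→9,k→6,p→9,z→7.
'2k2': |S_i|=[18, 12, 7, 1] end={s9} — reject; 3/3 del acc.
'xkz': run [18, 15, 12, 1] end={s9} ∉↓L; 3/3 single-dels accept.
2 words, ⪯-incomp.

Antichain: [2k2, xkz].


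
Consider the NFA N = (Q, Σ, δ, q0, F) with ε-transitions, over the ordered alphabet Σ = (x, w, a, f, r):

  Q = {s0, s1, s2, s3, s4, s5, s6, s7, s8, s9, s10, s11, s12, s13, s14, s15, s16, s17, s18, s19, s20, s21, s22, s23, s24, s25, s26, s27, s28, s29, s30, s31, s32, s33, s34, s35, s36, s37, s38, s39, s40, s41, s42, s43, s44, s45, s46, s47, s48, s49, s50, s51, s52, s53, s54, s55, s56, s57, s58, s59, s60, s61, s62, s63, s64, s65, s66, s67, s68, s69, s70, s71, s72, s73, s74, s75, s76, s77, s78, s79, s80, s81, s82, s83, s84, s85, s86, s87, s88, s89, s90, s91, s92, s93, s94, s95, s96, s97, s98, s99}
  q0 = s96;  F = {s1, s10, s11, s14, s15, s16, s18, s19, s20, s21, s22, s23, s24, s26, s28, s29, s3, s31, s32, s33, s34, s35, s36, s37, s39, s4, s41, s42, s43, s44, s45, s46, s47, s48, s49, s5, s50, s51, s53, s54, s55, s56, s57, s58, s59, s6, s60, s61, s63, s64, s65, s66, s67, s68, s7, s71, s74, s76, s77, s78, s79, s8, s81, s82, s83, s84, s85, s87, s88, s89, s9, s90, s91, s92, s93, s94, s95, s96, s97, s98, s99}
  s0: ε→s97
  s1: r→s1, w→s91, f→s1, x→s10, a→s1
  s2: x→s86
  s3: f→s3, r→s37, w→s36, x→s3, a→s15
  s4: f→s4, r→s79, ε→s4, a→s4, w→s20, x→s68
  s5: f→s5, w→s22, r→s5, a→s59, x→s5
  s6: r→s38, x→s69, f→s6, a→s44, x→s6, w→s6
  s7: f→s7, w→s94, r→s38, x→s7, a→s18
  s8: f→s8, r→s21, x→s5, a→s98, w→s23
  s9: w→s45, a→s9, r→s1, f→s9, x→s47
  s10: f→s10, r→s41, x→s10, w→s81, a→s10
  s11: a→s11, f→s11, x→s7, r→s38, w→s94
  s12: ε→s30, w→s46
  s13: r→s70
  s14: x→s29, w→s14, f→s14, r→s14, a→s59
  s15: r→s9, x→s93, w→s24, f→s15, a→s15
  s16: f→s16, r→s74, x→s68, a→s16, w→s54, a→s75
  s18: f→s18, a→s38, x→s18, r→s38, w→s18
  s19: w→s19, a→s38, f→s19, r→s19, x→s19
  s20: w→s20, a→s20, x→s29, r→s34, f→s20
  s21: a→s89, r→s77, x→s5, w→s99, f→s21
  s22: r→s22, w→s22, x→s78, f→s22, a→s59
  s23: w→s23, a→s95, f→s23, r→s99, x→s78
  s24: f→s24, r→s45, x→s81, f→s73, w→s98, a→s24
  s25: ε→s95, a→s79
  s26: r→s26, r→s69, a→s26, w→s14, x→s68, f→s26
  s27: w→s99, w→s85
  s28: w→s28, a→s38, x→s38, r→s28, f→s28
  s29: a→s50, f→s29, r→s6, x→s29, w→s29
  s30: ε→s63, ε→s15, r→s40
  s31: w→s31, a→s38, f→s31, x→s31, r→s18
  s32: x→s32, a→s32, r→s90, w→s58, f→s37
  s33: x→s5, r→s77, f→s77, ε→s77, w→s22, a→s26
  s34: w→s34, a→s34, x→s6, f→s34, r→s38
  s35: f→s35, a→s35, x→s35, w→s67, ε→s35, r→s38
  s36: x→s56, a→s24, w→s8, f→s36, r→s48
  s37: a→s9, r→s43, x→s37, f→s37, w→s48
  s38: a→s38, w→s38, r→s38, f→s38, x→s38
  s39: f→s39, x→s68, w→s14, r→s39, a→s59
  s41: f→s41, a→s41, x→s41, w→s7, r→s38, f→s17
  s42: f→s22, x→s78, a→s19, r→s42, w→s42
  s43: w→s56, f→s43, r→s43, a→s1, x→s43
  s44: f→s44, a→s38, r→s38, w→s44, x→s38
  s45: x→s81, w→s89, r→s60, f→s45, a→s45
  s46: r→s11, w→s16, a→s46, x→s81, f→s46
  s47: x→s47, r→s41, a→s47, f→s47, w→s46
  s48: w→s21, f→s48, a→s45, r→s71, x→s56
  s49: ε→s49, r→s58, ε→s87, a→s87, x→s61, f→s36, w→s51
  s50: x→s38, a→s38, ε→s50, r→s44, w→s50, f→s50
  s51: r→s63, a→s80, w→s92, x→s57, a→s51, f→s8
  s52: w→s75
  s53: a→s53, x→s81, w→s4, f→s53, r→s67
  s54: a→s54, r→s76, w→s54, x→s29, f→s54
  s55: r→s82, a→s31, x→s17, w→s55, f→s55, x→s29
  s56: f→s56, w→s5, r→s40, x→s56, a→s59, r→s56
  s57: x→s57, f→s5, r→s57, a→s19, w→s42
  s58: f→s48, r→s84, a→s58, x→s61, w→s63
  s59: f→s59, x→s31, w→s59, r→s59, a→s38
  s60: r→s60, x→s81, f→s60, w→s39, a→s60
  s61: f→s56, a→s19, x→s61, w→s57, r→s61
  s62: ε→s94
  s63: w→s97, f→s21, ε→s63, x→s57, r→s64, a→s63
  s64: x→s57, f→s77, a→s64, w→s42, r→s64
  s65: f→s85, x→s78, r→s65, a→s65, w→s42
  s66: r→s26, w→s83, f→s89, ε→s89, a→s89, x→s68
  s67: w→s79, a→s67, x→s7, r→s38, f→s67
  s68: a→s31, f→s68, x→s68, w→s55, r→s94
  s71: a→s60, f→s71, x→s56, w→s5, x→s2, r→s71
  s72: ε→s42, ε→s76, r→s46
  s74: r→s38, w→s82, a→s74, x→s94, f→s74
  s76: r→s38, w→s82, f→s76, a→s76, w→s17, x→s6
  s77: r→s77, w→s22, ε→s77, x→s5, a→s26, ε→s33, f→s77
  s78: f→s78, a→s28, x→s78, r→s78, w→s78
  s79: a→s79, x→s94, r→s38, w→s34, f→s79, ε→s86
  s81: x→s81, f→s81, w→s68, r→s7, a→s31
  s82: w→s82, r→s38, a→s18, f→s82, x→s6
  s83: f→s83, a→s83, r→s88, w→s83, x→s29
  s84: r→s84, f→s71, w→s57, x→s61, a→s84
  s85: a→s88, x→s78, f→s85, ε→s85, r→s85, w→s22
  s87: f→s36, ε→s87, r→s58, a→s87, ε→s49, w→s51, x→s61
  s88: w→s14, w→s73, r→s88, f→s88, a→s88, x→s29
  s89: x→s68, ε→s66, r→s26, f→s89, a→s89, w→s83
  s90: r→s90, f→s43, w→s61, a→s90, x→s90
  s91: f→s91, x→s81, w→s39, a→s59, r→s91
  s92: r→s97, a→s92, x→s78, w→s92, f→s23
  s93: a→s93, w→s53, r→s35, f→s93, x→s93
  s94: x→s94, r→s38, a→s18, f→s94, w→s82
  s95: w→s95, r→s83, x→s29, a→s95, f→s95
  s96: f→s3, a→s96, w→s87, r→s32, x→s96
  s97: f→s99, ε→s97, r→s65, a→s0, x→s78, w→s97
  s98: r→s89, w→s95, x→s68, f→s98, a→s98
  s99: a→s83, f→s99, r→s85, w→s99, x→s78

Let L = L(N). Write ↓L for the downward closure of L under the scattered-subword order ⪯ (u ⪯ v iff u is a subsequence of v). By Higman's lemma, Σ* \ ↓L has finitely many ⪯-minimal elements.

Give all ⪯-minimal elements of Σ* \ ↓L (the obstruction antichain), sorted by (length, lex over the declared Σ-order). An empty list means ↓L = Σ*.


|Q|=100, |F|=81, |δ|=454 (24 ε).
min D↑ (79 st, q0=0, F={25}): 0:x→0,w→1,a→0,f→2,r→3 1:x→4,w→5,a→1,f→6,r→7 2:x→2,w→6,a→8,f→2,r→9 3:x→3,w→7,a→3,f→9,r→10 4:x→4,w→11,a→12,f→13,r→4 5:x→11,w→14,a→5,f→15,r→16 6:x→13,w→15,a→17,f→6,r→18 7:x→4,w→16,a→7,f→18,r→19 8:x→20,w→17,a→8,f→8,r→21 9:x→9,w→18,a→21,f→9,r→22 10:x→10,w→4,a→10,f→22,r→10 11:x→11,w→23,a→12,f→24,r→11 12:x→12,w→12,a→25,f→12,r→12 13:x→13,w→24,a→26,f→13,r→13 14:x→27,w→14,a→14,f→28,r→29 15:x→24,w→28,a→30,f→15,r→31 16:x→11,w→29,a→16,f→31,r→32 17:x→33,w→30,a→17,f→17,r→34 18:x→13,w→31,a→34,f→18,r→35 19:x→4,w→11,a→19,f→35,r→19 20:x→20,w→36,a→20,f→20,r→37 21:x→38,w→34,a→21,f→21,r→39 22:x→22,w→13,a→39,f→22,r→22 23:x→27,w→23,a→12,f→40,r→23 24:x→24,w→40,a→26,f→24,r→24 25:x→25,w→25,a→25,f→25,r→25 26:x→41,w→26,a→25,f→26,r→26 27:x→27,w→27,a→42,f→27,r→27 28:x→27,w→28,a→43,f→28,r→44 29:x→27,w→29,a→29,f→44,r→45 30:x→46,w→43,a→30,f→30,r→47 31:x→24,w→44,a→47,f→31,r→48 32:x→11,w→23,a→32,f→48,r→32 33:x→33,w→46,a→41,f→33,r→49 34:x→33,w→47,a→34,f→34,r→50 35:x→13,w→24,a→50,f→35,r→35 36:x→33,w→51,a→36,f→36,r→52 37:x→37,w→52,a→37,f→37,r→25 38:x→38,w→53,a→38,f→38,r→54 39:x→55,w→56,a→39,f→39,r→39 40:x→27,w→40,a→26,f→40,r→40 41:x→41,w→41,a→25,f→41,r→57 42:x→25,w→42,a→25,f→42,r→42 43:x→58,w→43,a→43,f→43,r→59 44:x→27,w→44,a→59,f→44,r→60 45:x→27,w→23,a→45,f→60,r→45 46:x→46,w→61,a→41,f→46,r→62 47:x→46,w→59,a→47,f→47,r→63 48:x→24,w→40,a→63,f→48,r→48 49:x→49,w→62,a→57,f→49,r→25 50:x→33,w→64,a→50,f→50,r→50 51:x→46,w→65,a→51,f→51,r→66 52:x→49,w→66,a→52,f→52,r→25 53:x→33,w→67,a→53,f→53,r→68 54:x→54,w→49,a→54,f→54,r→25 55:x→55,w→33,a→55,f→55,r→54 56:x→33,w→64,a→26,f→56,r→56 57:x→57,w→57,a→25,f→57,r→25 58:x→58,w→58,a→69,f→58,r→70 59:x→58,w→59,a→59,f→59,r→71 60:x→27,w→40,a→71,f→60,r→60 61:x→58,w→61,a→41,f→61,r→72 62:x→62,w→72,a→57,f→62,r→25 63:x→46,w→73,a→63,f→63,r→63 64:x→46,w→73,a→26,f→64,r→64 65:x→58,w→65,a→65,f→65,r→74 66:x→62,w→74,a→66,f→66,r→25 67:x→46,w→75,a→67,f→67,r→76 68:x→49,w→62,a→68,f→68,r→25 69:x→25,w→69,a→25,f→69,r→77 70:x→70,w→70,a→77,f→70,r→25 71:x→58,w→73,a→71,f→71,r→71 72:x→70,w→72,a→57,f→72,r→25 73:x→58,w→73,a→26,f→73,r→73 74:x→70,w→74,a→74,f→74,r→25 75:x→58,w→75,a→75,f→75,r→78 76:x→62,w→72,a→76,f→76,r→25 77:x→25,w→77,a→25,f→77,r→25 78:x→70,w→72,a→78,f→78,r→25 [Hopcroft].
'wxaa': |S_i|=[91, 77, 28, 8, 1] end={s38} — reject; 4/4 del acc.
'faxrr': |S_i|=[91, 73, 53, 34, 18, 1] end={s38} rej; 5/5 deletions ∈↓L.
'rrwaa': |S_i|=[91, 73, 50, 30, 8, 1] end={s38} rej; 5/5 single-dels accept.
'wwwxax': |S_i|=[91, 77, 56, 33, 12, 4, 1] end={s38} rej; 6/6 deletions ∈↓L.
4 obstructions.

min(Σ*\↓L) = [wxaa, faxrr, rrwaa, wwwxax].


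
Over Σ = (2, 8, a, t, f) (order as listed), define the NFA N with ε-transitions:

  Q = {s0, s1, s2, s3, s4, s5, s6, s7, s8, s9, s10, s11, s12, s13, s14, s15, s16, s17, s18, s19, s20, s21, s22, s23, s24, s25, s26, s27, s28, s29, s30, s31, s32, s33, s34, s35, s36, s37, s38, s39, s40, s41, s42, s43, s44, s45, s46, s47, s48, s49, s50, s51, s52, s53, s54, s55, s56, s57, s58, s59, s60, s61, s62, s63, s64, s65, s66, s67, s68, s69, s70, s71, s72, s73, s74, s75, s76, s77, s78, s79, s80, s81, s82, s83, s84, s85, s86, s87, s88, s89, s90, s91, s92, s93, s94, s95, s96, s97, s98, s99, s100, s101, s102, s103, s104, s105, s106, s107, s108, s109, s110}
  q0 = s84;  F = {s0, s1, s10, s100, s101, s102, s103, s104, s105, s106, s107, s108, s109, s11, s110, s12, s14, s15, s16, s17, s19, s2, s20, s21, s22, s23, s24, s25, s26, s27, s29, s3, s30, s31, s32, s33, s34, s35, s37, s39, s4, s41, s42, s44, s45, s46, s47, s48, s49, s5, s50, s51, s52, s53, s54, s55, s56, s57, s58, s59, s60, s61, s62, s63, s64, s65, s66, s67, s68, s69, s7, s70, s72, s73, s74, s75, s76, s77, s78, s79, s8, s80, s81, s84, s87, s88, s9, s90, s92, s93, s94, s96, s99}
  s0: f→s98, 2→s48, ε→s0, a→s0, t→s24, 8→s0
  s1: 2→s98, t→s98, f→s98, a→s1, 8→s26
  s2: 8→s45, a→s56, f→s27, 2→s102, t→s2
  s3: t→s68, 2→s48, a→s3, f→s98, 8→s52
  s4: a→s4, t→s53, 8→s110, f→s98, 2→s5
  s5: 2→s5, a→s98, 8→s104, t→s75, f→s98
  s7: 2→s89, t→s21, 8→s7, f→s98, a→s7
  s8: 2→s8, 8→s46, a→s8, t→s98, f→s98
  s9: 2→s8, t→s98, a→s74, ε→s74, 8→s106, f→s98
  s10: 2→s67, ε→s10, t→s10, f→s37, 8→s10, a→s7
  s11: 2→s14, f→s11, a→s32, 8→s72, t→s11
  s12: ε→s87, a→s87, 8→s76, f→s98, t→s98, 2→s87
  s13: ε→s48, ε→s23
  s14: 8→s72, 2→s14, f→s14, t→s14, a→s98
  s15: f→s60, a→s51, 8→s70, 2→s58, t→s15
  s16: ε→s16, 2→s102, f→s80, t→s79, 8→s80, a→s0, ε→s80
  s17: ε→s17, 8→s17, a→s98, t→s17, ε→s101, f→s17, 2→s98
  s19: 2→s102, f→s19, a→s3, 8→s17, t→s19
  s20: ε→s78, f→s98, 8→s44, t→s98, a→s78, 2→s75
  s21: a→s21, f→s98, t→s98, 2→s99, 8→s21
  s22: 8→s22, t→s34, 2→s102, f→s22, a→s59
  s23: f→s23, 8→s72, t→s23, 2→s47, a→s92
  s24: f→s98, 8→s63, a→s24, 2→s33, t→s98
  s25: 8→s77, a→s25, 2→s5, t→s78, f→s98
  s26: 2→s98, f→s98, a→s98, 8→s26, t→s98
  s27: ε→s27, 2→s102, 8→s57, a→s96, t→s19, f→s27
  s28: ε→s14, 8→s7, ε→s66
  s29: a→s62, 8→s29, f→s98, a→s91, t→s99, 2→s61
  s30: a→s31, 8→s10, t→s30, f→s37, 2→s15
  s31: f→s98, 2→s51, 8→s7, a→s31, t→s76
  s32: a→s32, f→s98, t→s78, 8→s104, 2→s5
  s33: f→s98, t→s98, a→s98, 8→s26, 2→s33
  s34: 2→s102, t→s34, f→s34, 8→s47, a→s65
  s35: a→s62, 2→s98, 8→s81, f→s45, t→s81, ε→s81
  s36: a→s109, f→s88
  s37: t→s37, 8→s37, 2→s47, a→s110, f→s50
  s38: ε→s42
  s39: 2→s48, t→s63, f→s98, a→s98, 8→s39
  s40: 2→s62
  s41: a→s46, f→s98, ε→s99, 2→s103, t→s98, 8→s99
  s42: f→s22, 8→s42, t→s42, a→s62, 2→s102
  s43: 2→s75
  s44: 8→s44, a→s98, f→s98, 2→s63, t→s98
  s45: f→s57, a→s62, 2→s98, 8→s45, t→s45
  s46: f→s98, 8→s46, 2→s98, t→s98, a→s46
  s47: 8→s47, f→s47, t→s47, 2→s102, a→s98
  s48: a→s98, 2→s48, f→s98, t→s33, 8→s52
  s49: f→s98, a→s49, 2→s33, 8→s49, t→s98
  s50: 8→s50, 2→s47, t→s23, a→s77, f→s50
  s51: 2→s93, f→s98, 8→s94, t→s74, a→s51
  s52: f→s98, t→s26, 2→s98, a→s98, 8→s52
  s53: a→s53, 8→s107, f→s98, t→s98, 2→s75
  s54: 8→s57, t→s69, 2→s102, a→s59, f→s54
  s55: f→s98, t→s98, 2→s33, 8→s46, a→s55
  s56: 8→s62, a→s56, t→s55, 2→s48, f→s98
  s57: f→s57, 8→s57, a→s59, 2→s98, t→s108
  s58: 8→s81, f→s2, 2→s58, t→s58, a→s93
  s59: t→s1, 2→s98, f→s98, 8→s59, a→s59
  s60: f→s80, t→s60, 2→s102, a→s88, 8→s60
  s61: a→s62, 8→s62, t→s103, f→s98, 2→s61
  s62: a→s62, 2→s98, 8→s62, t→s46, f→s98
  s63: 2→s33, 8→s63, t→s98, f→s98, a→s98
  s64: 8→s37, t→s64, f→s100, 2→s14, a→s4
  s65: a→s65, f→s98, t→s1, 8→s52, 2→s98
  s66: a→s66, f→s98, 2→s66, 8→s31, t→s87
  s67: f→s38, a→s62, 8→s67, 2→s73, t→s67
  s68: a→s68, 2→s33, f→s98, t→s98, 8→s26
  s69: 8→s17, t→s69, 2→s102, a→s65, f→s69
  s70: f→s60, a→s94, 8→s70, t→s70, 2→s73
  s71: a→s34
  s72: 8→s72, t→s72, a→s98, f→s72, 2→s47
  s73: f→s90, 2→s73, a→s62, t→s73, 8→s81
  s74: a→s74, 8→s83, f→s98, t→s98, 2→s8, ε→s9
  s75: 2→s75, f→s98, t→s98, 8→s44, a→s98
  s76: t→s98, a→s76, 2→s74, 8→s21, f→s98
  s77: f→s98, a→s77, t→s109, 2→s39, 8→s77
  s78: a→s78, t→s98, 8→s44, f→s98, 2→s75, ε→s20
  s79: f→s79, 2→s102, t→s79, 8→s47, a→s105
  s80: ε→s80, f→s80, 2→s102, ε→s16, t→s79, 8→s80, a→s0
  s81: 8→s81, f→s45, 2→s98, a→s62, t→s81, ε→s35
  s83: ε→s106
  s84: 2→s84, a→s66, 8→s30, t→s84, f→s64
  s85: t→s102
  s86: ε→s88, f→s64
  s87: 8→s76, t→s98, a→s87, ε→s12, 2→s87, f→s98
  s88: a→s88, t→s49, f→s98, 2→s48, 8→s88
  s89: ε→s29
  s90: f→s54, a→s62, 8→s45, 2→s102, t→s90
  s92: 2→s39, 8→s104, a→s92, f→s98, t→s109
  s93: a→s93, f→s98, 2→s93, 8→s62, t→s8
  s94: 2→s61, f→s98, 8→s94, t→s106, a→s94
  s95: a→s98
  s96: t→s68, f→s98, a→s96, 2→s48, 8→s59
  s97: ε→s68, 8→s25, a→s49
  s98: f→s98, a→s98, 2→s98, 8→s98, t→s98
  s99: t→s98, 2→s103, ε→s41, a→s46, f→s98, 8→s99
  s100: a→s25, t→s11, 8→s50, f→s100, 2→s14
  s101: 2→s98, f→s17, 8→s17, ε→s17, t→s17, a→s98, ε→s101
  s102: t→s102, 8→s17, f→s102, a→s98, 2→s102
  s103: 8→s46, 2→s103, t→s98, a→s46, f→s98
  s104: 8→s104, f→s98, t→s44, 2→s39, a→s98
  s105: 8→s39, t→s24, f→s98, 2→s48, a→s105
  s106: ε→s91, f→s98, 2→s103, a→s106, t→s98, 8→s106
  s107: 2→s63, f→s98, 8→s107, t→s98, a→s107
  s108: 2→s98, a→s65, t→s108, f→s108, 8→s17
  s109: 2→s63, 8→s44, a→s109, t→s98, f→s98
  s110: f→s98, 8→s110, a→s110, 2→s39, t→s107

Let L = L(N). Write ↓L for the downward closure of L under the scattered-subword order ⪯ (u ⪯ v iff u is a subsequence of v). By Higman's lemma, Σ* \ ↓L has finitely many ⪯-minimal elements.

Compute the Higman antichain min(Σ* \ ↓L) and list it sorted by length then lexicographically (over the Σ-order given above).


|Q|=111, |F|=93, |δ|=513 (31 ε).
min D↑ (87 st, q0=0, F={9}): 0:2→0,8→1,a→2,t→0,f→3 1:2→4,8→5,a→6,t→1,f→7 2:2→2,8→6,a→2,t→8,f→9 3:2→10,8→7,a→11,t→3,f→12 4:2→13,8→14,a→15,t→4,f→16 5:2→17,8→5,a→18,t→5,f→7 6:2→15,8→18,a→6,t→19,f→9 7:2→20,8→7,a→21,t→7,f→22 8:2→8,8→19,a→8,t→9,f→9 9:2→9,8→9,a→9,t→9,f→9 10:2→10,8→23,a→9,t→10,f→10 11:2→24,8→21,a→11,t→25,f→9 12:2→10,8→22,a→26,t→27,f→12 13:2→13,8→28,a→29,t→13,f→30 14:2→31,8→14,a→32,t→14,f→16 15:2→29,8→32,a→15,t→33,f→9 16:2→34,8→16,a→35,t→16,f→36 17:2→31,8→17,a→37,t→17,f→38 18:2→39,8→18,a→18,t→40,f→9 19:2→33,8→40,a→19,t→9,f→9 20:2→34,8→20,a→9,t→20,f→20 21:2→41,8→21,a→21,t→42,f→9 22:2→20,8→22,a→43,t→44,f→22 23:2→20,8→23,a→9,t→23,f→23 24:2→24,8→45,a→9,t→46,f→9 25:2→46,8→42,a→25,t→9,f→9 26:2→24,8→43,a→26,t→47,f→9 27:2→10,8→23,a→48,t→27,f→27 28:2→9,8→28,a→37,t→28,f→49 29:2→29,8→37,a→29,t→50,f→9 30:2→34,8→49,a→51,t→30,f→52 31:2→31,8→28,a→37,t→31,f→53 32:2→54,8→32,a→32,t→55,f→9 33:2→50,8→55,a→33,t→9,f→9 34:2→34,8→56,a→9,t→34,f→34 35:2→57,8→35,a→35,t→58,f→9 36:2→34,8→36,a→59,t→60,f→36 37:2→9,8→37,a→37,t→61,f→9 38:2→34,8→38,a→37,t→38,f→62 39:2→54,8→39,a→37,t→63,f→9 40:2→63,8→40,a→40,t→9,f→9 41:2→57,8→41,a→9,t→64,f→9 42:2→64,8→42,a→42,t→9,f→9 43:2→41,8→43,a→43,t→65,f→9 44:2→20,8→23,a→66,t→44,f→44 45:2→41,8→45,a→9,t→67,f→9 46:2→46,8→67,a→9,t→9,f→9 47:2→46,8→67,a→47,t→9,f→9 48:2→24,8→45,a→48,t→47,f→9 49:2→9,8→49,a→37,t→49,f→68 50:2→50,8→61,a→50,t→9,f→9 51:2→57,8→37,a→51,t→69,f→9 52:2→34,8→68,a→70,t→71,f→52 53:2→34,8→49,a→37,t→53,f→72 54:2→54,8→37,a→37,t→73,f→9 55:2→73,8→55,a→55,t→9,f→9 56:2→9,8→56,a→9,t→56,f→56 57:2→57,8→74,a→9,t→75,f→9 58:2→75,8→58,a→58,t→9,f→9 59:2→57,8→59,a→59,t→76,f→9 60:2→34,8→20,a→77,t→60,f→60 61:2→9,8→61,a→61,t→9,f→9 62:2→34,8→62,a→78,t→79,f→62 63:2→73,8→63,a→61,t→9,f→9 64:2→75,8→64,a→9,t→9,f→9 65:2→64,8→67,a→65,t→9,f→9 66:2→41,8→45,a→66,t→65,f→9 67:2→64,8→67,a→9,t→9,f→9 68:2→9,8→68,a→78,t→80,f→68 69:2→75,8→61,a→69,t→9,f→9 70:2→57,8→78,a→70,t→81,f→9 71:2→34,8→56,a→82,t→71,f→71 72:2→34,8→68,a→78,t→83,f→72 73:2→73,8→61,a→61,t→9,f→9 74:2→9,8→74,a→9,t→84,f→9 75:2→75,8→84,a→9,t→9,f→9 76:2→75,8→64,a→76,t→9,f→9 77:2→57,8→41,a→77,t→76,f→9 78:2→9,8→78,a→78,t→85,f→9 79:2→34,8→20,a→86,t→79,f→79 80:2→9,8→56,a→86,t→80,f→80 81:2→75,8→84,a→81,t→9,f→9 82:2→57,8→74,a→82,t→81,f→9 83:2→34,8→56,a→86,t→83,f→83 84:2→9,8→84,a→9,t→9,f→9 85:2→9,8→84,a→85,t→9,f→9 86:2→9,8→74,a→86,t→85,f→9 (ε-aug+det+¬).
'af': |S_i|=[98, 59, 1] end={s98} ∉↓L; 2/2 del acc.
'att': N↓-sim [98, 59, 30, 1] end={s98} rej; 3/3 single-dels accept.
'f2a': N↓-sim [98, 66, 17, 1] end={s98} rej; 3/3 del acc.
'82282': N↓-sim [98, 82, 65, 35, 15, 1] end={s98} — reject; 5/5 single-dels accept.
'882a2': run [98, 82, 64, 37, 9, 1] end={s98} rej; 5/5 single-dels accept.
'fft8a': |S_i|=[98, 66, 48, 35, 14, 1] end={s98} rej; 5/5 del acc.
6 obstructions.

Antichain: [af, att, f2a, 82282, 882a2, fft8a].
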